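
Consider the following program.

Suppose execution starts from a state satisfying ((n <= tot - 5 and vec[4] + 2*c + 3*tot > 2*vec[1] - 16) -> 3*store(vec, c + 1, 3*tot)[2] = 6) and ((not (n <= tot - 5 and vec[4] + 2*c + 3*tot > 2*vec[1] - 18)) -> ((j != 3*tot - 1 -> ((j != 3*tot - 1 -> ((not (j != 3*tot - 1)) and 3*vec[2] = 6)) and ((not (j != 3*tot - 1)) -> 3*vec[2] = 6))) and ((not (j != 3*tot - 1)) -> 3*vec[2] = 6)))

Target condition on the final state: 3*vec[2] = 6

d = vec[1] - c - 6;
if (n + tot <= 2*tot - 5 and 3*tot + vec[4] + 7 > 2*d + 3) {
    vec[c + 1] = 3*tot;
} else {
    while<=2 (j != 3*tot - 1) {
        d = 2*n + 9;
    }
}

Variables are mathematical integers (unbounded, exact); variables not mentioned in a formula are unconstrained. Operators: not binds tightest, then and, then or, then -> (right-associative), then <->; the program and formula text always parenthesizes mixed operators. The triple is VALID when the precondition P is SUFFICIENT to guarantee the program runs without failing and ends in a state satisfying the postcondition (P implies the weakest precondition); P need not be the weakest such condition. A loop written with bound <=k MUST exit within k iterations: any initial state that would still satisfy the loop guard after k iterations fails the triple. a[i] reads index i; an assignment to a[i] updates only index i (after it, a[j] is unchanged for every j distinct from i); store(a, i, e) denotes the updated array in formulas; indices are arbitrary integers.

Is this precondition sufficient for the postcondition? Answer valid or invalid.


Working backward. After the program, 3*vec[2] = 6 must hold.
Then branch requires 3*store(vec, c + 1, 3*tot)[2] = 6; else branch requires (j != 3*tot - 1 -> ((j != 3*tot - 1 -> ((not (j != 3*tot - 1)) and 3*vec[2] = 6)) and ((not (j != 3*tot - 1)) -> 3*vec[2] = 6))) and ((not (j != 3*tot - 1)) -> 3*vec[2] = 6).
Before the if: ((n <= tot - 5 and vec[4] + 3*tot > 2*d - 4) -> 3*store(vec, c + 1, 3*tot)[2] = 6) and ((not (n <= tot - 5 and vec[4] + 3*tot > 2*d - 4)) -> ((j != 3*tot - 1 -> ((j != 3*tot - 1 -> ((not (j != 3*tot - 1)) and 3*vec[2] = 6)) and ((not (j != 3*tot - 1)) -> 3*vec[2] = 6))) and ((not (j != 3*tot - 1)) -> 3*vec[2] = 6)))
Before d := vec[1] - c - 6: ((n <= tot - 5 and vec[4] + 2*c + 3*tot > 2*vec[1] - 16) -> 3*store(vec, c + 1, 3*tot)[2] = 6) and ((not (n <= tot - 5 and vec[4] + 2*c + 3*tot > 2*vec[1] - 16)) -> ((j != 3*tot - 1 -> ((j != 3*tot - 1 -> ((not (j != 3*tot - 1)) and 3*vec[2] = 6)) and ((not (j != 3*tot - 1)) -> 3*vec[2] = 6))) and ((not (j != 3*tot - 1)) -> 3*vec[2] = 6)))
The weakest precondition is ((n <= tot - 5 and vec[4] + 2*c + 3*tot > 2*vec[1] - 16) -> 3*store(vec, c + 1, 3*tot)[2] = 6) and ((not (n <= tot - 5 and vec[4] + 2*c + 3*tot > 2*vec[1] - 16)) -> ((j != 3*tot - 1 -> ((j != 3*tot - 1 -> ((not (j != 3*tot - 1)) and 3*vec[2] = 6)) and ((not (j != 3*tot - 1)) -> 3*vec[2] = 6))) and ((not (j != 3*tot - 1)) -> 3*vec[2] = 6))).
Check whether ((n <= tot - 5 and vec[4] + 2*c + 3*tot > 2*vec[1] - 16) -> 3*store(vec, c + 1, 3*tot)[2] = 6) and ((not (n <= tot - 5 and vec[4] + 2*c + 3*tot > 2*vec[1] - 18)) -> ((j != 3*tot - 1 -> ((j != 3*tot - 1 -> ((not (j != 3*tot - 1)) and 3*vec[2] = 6)) and ((not (j != 3*tot - 1)) -> 3*vec[2] = 6))) and ((not (j != 3*tot - 1)) -> 3*vec[2] = 6))) implies it.
Countermodel: at the initial state c = 0, j = 39084, n = 13023, tot = 13028, vec = {[1] = 19550, [2] = 9, [4] = 0, elsewhere 19550}, the precondition holds but the weakest precondition fails.
Answer: invalid


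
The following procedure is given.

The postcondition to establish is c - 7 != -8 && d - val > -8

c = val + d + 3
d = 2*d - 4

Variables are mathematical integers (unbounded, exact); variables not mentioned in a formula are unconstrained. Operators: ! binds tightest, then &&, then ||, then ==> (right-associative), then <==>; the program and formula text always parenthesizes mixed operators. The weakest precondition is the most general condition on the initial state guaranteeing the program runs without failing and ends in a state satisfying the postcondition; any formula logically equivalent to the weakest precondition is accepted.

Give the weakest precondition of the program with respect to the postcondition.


Working backward. After the program, the postcondition c - 7 != -8 && d - val > -8 must hold; in canonical form it is c != -1 && d > val - 8.
Before d := 2*d - 4: c != -1 && 2*d > val - 4
Before c := val + d + 3: d + val != -4 && 2*d > val - 4
Answer: WP = d + val != -4 && 2*d > val - 4


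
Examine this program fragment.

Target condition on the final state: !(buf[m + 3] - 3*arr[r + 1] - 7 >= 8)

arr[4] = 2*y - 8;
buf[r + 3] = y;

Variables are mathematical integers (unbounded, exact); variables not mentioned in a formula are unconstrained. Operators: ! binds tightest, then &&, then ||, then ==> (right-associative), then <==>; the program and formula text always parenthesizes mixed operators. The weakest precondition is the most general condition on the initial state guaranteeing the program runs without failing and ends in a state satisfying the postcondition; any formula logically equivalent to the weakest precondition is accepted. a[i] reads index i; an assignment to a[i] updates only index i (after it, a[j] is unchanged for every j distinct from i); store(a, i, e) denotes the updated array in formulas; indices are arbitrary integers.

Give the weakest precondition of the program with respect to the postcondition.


Working backward. After the program, the postcondition !(buf[m + 3] - 3*arr[r + 1] - 7 >= 8) must hold; in canonical form it is !(buf[m + 3] >= 3*arr[r + 1] + 15).
Before buf[r + 3] := y: !(store(buf, r + 3, y)[m + 3] >= 3*arr[r + 1] + 15)
Before arr[4] := 2*y - 8: !(store(buf, r + 3, y)[m + 3] >= 3*store(arr, 4, 2*y - 8)[r + 1] + 15)
Answer: WP = !(store(buf, r + 3, y)[m + 3] >= 3*store(arr, 4, 2*y - 8)[r + 1] + 15)


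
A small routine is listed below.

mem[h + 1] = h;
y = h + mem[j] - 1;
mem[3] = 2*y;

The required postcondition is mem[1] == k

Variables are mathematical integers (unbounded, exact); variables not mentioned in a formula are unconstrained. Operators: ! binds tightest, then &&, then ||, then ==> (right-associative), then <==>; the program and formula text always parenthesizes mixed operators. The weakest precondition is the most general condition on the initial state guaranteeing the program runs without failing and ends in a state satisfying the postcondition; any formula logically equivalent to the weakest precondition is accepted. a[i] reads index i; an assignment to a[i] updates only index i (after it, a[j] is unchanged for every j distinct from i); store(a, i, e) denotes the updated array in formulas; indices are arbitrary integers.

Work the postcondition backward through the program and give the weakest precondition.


Working backward. After the program, mem[1] == k must hold.
Before mem[3] := 2*y: mem[1] == k
Before y := h + mem[j] - 1: mem[1] == k
Before mem[h + 1] := h: store(mem, h + 1, h)[1] == k
Answer: WP = store(mem, h + 1, h)[1] == k


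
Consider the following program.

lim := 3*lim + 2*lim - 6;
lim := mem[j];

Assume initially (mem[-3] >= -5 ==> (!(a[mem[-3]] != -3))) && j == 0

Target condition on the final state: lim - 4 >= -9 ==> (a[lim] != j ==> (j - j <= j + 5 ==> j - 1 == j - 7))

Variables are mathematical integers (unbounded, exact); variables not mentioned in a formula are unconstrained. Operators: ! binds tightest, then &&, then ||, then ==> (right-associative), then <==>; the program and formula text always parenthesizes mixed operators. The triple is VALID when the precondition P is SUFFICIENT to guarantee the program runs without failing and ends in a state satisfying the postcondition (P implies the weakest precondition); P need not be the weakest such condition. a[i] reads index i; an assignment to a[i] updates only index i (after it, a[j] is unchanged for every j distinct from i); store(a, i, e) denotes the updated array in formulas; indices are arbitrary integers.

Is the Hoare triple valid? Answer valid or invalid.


Working backward. After the program, the postcondition lim - 4 >= -9 ==> (a[lim] != j ==> (j - j <= j + 5 ==> j - 1 == j - 7)) must hold; in canonical form it is lim >= -5 ==> (a[lim] != j ==> (!(j >= -5))).
Before lim := mem[j]: mem[j] >= -5 ==> (a[mem[j]] != j ==> (!(j >= -5)))
Before lim := 3*lim + 2*lim - 6: mem[j] >= -5 ==> (a[mem[j]] != j ==> (!(j >= -5)))
The weakest precondition is mem[j] >= -5 ==> (a[mem[j]] != j ==> (!(j >= -5))).
Check whether (mem[-3] >= -5 ==> (!(a[mem[-3]] != -3))) && j == 0 implies it.
Countermodel: at the initial state a = {[-6] = 2, [-3] = 2, [0] = 2, [15215] = 2, elsewhere 2}, j = 0, mem = {[-6] = -6, [-3] = -6, [0] = 15215, [15215] = -6, elsewhere -6}, the precondition holds but the weakest precondition fails.
Answer: invalid


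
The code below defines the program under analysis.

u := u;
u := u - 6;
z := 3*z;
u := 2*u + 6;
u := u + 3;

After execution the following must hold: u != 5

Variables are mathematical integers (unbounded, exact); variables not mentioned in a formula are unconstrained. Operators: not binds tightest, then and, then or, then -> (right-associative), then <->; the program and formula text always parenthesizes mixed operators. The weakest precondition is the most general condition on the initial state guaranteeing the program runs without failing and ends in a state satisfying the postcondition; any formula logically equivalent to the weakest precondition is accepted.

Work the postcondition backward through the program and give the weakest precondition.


Working backward. After the program, u != 5 must hold.
Before u := u + 3: u != 2
Before u := 2*u + 6: 2*u != -4
Before z := 3*z: 2*u != -4
Before u := u - 6: 2*u != 8
Before u := u: 2*u != 8
Answer: WP = 2*u != 8


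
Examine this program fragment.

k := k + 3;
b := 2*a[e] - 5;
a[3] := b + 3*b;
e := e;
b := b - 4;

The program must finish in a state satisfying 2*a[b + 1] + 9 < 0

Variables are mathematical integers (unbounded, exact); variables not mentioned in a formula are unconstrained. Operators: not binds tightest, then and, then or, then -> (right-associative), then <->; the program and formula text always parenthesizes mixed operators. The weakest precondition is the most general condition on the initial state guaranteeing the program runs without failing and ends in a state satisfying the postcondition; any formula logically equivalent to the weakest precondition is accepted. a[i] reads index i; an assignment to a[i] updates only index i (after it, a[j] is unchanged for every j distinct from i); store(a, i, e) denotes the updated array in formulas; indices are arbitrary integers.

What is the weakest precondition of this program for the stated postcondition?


Working backward. After the program, the postcondition 2*a[b + 1] + 9 < 0 must hold; in canonical form it is 2*a[b + 1] < -9.
Before b := b - 4: 2*a[b - 3] < -9
Before e := e: 2*a[b - 3] < -9
Before a[3] := b + 3*b: 2*store(a, 3, 4*b)[b - 3] < -9
Before b := 2*a[e] - 5: 2*store(a, 3, 8*a[e] - 20)[2*a[e] - 8] < -9
Before k := k + 3: 2*store(a, 3, 8*a[e] - 20)[2*a[e] - 8] < -9
Answer: WP = 2*store(a, 3, 8*a[e] - 20)[2*a[e] - 8] < -9


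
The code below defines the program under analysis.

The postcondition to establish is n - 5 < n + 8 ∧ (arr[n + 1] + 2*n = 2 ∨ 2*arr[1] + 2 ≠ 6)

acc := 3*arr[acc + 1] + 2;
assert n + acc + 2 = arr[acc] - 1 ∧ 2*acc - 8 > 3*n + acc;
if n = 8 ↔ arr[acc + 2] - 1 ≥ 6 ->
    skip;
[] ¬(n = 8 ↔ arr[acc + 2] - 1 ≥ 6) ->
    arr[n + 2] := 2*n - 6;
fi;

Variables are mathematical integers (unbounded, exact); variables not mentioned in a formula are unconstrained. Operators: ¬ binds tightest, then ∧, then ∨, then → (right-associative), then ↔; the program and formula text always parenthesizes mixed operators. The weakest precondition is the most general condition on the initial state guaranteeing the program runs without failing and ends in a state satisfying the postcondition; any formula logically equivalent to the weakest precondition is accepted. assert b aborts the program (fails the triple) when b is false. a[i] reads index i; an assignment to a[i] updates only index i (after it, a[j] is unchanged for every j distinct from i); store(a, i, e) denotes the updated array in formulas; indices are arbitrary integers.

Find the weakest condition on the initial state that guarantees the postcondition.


Working backward. After the program, the postcondition n - 5 < n + 8 ∧ (arr[n + 1] + 2*n = 2 ∨ 2*arr[1] + 2 ≠ 6) must hold; in canonical form it is arr[n + 1] + 2*n = 2 ∨ 2*arr[1] ≠ 4.
Then branch requires arr[n + 1] + 2*n = 2 ∨ 2*arr[1] ≠ 4; else branch requires store(arr, n + 2, 2*n - 6)[n + 1] + 2*n = 2 ∨ 2*store(arr, n + 2, 2*n - 6)[1] ≠ 4.
Before the if: ((n = 8 ↔ arr[acc + 2] ≥ 7) → (arr[n + 1] + 2*n = 2 ∨ 2*arr[1] ≠ 4)) ∧ ((¬(n = 8 ↔ arr[acc + 2] ≥ 7)) → (store(arr, n + 2, 2*n - 6)[n + 1] + 2*n = 2 ∨ 2*store(arr, n + 2, 2*n - 6)[1] ≠ 4))
Before assert n + acc + 2 = arr[acc] - 1 ∧ 2*acc - 8 > 3*n + acc: acc + n = arr[acc] - 3 ∧ acc > 3*n + 8 ∧ ((n = 8 ↔ arr[acc + 2] ≥ 7) → (arr[n + 1] + 2*n = 2 ∨ 2*arr[1] ≠ 4)) ∧ ((¬(n = 8 ↔ arr[acc + 2] ≥ 7)) → (store(arr, n + 2, 2*n - 6)[n + 1] + 2*n = 2 ∨ 2*store(arr, n + 2, 2*n - 6)[1] ≠ 4))
Before acc := 3*arr[acc + 1] + 2: 3*arr[acc + 1] + n = arr[3*arr[acc + 1] + 2] - 5 ∧ 3*arr[acc + 1] > 3*n + 6 ∧ ((n = 8 ↔ arr[3*arr[acc + 1] + 4] ≥ 7) → (arr[n + 1] + 2*n = 2 ∨ 2*arr[1] ≠ 4)) ∧ ((¬(n = 8 ↔ arr[3*arr[acc + 1] + 4] ≥ 7)) → (store(arr, n + 2, 2*n - 6)[n + 1] + 2*n = 2 ∨ 2*store(arr, n + 2, 2*n - 6)[1] ≠ 4))
Answer: WP = 3*arr[acc + 1] + n = arr[3*arr[acc + 1] + 2] - 5 ∧ 3*arr[acc + 1] > 3*n + 6 ∧ ((n = 8 ↔ arr[3*arr[acc + 1] + 4] ≥ 7) → (arr[n + 1] + 2*n = 2 ∨ 2*arr[1] ≠ 4)) ∧ ((¬(n = 8 ↔ arr[3*arr[acc + 1] + 4] ≥ 7)) → (store(arr, n + 2, 2*n - 6)[n + 1] + 2*n = 2 ∨ 2*store(arr, n + 2, 2*n - 6)[1] ≠ 4))


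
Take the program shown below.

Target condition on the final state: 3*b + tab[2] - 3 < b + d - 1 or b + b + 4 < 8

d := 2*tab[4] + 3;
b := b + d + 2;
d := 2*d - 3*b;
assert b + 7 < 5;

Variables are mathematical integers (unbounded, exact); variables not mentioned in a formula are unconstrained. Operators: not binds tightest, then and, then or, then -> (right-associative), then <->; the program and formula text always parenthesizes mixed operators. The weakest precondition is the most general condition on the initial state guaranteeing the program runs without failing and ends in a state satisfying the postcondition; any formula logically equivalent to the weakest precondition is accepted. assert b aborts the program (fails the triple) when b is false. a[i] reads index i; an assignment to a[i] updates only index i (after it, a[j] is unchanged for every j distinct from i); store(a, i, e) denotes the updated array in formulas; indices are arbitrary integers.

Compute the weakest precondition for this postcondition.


Working backward. After the program, the postcondition 3*b + tab[2] - 3 < b + d - 1 or b + b + 4 < 8 must hold; in canonical form it is tab[2] + 2*b < d + 2 or 2*b < 4.
Before assert b + 7 < 5: b < -2 and (tab[2] + 2*b < d + 2 or 2*b < 4)
Before d := 2*d - 3*b: b < -2 and (tab[2] + 5*b < 2*d + 2 or 2*b < 4)
Before b := b + d + 2: b + d < -4 and (tab[2] + 5*b + 3*d < -8 or 2*b + 2*d < 0)
Before d := 2*tab[4] + 3: 2*tab[4] + b < -7 and (tab[2] + 6*tab[4] + 5*b < -17 or 4*tab[4] + 2*b < -6)
Answer: WP = 2*tab[4] + b < -7 and (tab[2] + 6*tab[4] + 5*b < -17 or 4*tab[4] + 2*b < -6)


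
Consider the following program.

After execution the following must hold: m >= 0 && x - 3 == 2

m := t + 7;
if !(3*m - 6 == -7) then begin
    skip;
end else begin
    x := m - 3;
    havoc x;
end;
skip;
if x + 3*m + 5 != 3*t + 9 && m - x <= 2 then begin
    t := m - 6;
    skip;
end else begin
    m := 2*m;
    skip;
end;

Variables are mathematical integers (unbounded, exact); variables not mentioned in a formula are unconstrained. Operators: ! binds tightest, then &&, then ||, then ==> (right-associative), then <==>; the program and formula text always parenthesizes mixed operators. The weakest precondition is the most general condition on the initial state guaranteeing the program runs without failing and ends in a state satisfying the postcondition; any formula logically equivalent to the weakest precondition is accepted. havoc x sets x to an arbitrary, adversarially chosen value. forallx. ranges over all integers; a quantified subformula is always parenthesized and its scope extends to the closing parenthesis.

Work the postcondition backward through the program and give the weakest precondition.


Working backward. After the program, the postcondition m >= 0 && x - 3 == 2 must hold; in canonical form it is m >= 0 && x == 5.
Then branch requires m >= 0 && x == 5; else branch requires 2*m >= 0 && x == 5.
Before the if: ((3*m + x != 3*t + 4 && m <= x + 2) ==> (m >= 0 && x == 5)) && ((!(3*m + x != 3*t + 4 && m <= x + 2)) ==> (2*m >= 0 && x == 5))
Before skip: ((3*m + x != 3*t + 4 && m <= x + 2) ==> (m >= 0 && x == 5)) && ((!(3*m + x != 3*t + 4 && m <= x + 2)) ==> (2*m >= 0 && x == 5))
Then branch requires ((3*m + x != 3*t + 4 && m <= x + 2) ==> (m >= 0 && x == 5)) && ((!(3*m + x != 3*t + 4 && m <= x + 2)) ==> (2*m >= 0 && x == 5)); else branch requires forall x_1. (((3*m + x_1 != 3*t + 4 && m <= x_1 + 2) ==> (m >= 0 && x_1 == 5)) && ((!(3*m + x_1 != 3*t + 4 && m <= x_1 + 2)) ==> (2*m >= 0 && x_1 == 5))).
Before the if: ((!(3*m == -1)) ==> (((3*m + x != 3*t + 4 && m <= x + 2) ==> (m >= 0 && x == 5)) && ((!(3*m + x != 3*t + 4 && m <= x + 2)) ==> (2*m >= 0 && x == 5)))) && (3*m == -1 ==> (forall x_1. (((3*m + x_1 != 3*t + 4 && m <= x_1 + 2) ==> (m >= 0 && x_1 == 5)) && ((!(3*m + x_1 != 3*t + 4 && m <= x_1 + 2)) ==> (2*m >= 0 && x_1 == 5)))))
Before m := t + 7: ((!(3*t == -22)) ==> (((x != -17 && t <= x - 5) ==> (t >= -7 && x == 5)) && ((!(x != -17 && t <= x - 5)) ==> (2*t >= -14 && x == 5)))) && (3*t == -22 ==> (forall x_1. (((x_1 != -17 && t <= x_1 - 5) ==> (t >= -7 && x_1 == 5)) && ((!(x_1 != -17 && t <= x_1 - 5)) ==> (2*t >= -14 && x_1 == 5)))))
Answer: WP = ((!(3*t == -22)) ==> (((x != -17 && t <= x - 5) ==> (t >= -7 && x == 5)) && ((!(x != -17 && t <= x - 5)) ==> (2*t >= -14 && x == 5)))) && (3*t == -22 ==> (forall x_1. (((x_1 != -17 && t <= x_1 - 5) ==> (t >= -7 && x_1 == 5)) && ((!(x_1 != -17 && t <= x_1 - 5)) ==> (2*t >= -14 && x_1 == 5)))))


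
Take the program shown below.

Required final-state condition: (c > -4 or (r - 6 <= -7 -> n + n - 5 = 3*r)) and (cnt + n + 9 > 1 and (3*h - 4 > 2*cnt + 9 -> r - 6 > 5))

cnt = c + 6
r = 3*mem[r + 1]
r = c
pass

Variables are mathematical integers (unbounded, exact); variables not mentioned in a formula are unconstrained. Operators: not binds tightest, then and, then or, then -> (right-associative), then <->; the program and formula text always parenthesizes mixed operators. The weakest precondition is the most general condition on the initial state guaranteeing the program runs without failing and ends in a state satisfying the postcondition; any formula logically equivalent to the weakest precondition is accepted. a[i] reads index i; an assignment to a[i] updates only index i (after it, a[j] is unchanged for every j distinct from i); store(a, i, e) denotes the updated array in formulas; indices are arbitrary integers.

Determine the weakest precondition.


Working backward. After the program, the postcondition (c > -4 or (r - 6 <= -7 -> n + n - 5 = 3*r)) and (cnt + n + 9 > 1 and (3*h - 4 > 2*cnt + 9 -> r - 6 > 5)) must hold; in canonical form it is (c > -4 or (r <= -1 -> 2*n = 3*r + 5)) and cnt + n > -8 and (3*h > 2*cnt + 13 -> r > 11).
Before skip: (c > -4 or (r <= -1 -> 2*n = 3*r + 5)) and cnt + n > -8 and (3*h > 2*cnt + 13 -> r > 11)
Before r := c: (c > -4 or (c <= -1 -> 2*n = 3*c + 5)) and cnt + n > -8 and (3*h > 2*cnt + 13 -> c > 11)
Before r := 3*mem[r + 1]: (c > -4 or (c <= -1 -> 2*n = 3*c + 5)) and cnt + n > -8 and (3*h > 2*cnt + 13 -> c > 11)
Before cnt := c + 6: (c > -4 or (c <= -1 -> 2*n = 3*c + 5)) and c + n > -14 and (3*h > 2*c + 25 -> c > 11)
Answer: WP = (c > -4 or (c <= -1 -> 2*n = 3*c + 5)) and c + n > -14 and (3*h > 2*c + 25 -> c > 11)


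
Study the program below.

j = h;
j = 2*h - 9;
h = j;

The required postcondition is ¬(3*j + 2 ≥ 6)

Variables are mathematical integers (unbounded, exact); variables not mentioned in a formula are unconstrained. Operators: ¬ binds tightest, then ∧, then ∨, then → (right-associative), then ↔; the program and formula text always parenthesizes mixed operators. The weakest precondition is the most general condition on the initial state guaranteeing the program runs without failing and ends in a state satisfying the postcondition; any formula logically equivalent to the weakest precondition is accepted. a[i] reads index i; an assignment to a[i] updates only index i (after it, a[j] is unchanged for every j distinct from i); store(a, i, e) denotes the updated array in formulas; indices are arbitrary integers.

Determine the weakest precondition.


Working backward. After the program, the postcondition ¬(3*j + 2 ≥ 6) must hold; in canonical form it is ¬(3*j ≥ 4).
Before h := j: ¬(3*j ≥ 4)
Before j := 2*h - 9: ¬(6*h ≥ 31)
Before j := h: ¬(6*h ≥ 31)
Answer: WP = ¬(6*h ≥ 31)


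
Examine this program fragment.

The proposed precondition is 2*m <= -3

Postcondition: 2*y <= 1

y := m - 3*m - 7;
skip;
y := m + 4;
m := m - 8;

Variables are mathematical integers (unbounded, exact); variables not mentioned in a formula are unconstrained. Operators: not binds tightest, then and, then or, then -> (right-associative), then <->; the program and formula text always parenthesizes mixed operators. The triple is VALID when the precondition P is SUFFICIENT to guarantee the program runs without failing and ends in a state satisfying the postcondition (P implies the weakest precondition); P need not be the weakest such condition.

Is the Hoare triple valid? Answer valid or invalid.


Working backward. After the program, 2*y <= 1 must hold.
Before m := m - 8: 2*y <= 1
Before y := m + 4: 2*m <= -7
Before skip: 2*m <= -7
Before y := m - 3*m - 7: 2*m <= -7
The weakest precondition is 2*m <= -7.
Check whether 2*m <= -3 implies it.
Countermodel: at the initial state m = -3, the precondition holds but the weakest precondition fails.
Answer: invalid


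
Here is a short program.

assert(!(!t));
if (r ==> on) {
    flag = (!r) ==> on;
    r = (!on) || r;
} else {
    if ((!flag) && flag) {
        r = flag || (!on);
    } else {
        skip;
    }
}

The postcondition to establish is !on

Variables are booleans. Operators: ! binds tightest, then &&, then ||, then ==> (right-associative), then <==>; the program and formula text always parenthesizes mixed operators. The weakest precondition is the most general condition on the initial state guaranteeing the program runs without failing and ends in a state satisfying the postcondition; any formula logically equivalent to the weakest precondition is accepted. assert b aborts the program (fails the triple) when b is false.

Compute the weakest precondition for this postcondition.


Working backward. After the program, !on must hold.
Then branch requires !on; else branch requires !on.
Before the if: ((r ==> on) ==> (!on)) && ((!(r ==> on)) ==> (!on))
Before assert !(!t): t && ((r ==> on) ==> (!on)) && ((!(r ==> on)) ==> (!on))
Answer: WP = t && ((r ==> on) ==> (!on)) && ((!(r ==> on)) ==> (!on))


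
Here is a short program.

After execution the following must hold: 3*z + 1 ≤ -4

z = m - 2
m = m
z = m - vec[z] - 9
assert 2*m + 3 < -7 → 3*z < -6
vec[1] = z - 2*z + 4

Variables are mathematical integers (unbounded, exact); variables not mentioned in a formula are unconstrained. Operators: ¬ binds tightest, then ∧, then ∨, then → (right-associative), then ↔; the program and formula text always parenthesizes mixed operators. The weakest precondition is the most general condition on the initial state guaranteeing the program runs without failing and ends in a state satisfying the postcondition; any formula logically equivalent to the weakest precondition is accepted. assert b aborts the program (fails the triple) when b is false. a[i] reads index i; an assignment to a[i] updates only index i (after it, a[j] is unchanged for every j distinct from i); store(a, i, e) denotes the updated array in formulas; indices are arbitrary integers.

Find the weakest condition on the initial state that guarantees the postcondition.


Working backward. After the program, the postcondition 3*z + 1 ≤ -4 must hold; in canonical form it is 3*z ≤ -5.
Before vec[1] := z - 2*z + 4: 3*z ≤ -5
Before assert 2*m + 3 < -7 → 3*z < -6: (2*m < -10 → 3*z < -6) ∧ 3*z ≤ -5
Before z := m - vec[z] - 9: (2*m < -10 → 3*m < 3*vec[z] + 21) ∧ 3*m ≤ 3*vec[z] + 22
Before m := m: (2*m < -10 → 3*m < 3*vec[z] + 21) ∧ 3*m ≤ 3*vec[z] + 22
Before z := m - 2: (2*m < -10 → 3*m < 3*vec[m - 2] + 21) ∧ 3*m ≤ 3*vec[m - 2] + 22
Answer: WP = (2*m < -10 → 3*m < 3*vec[m - 2] + 21) ∧ 3*m ≤ 3*vec[m - 2] + 22


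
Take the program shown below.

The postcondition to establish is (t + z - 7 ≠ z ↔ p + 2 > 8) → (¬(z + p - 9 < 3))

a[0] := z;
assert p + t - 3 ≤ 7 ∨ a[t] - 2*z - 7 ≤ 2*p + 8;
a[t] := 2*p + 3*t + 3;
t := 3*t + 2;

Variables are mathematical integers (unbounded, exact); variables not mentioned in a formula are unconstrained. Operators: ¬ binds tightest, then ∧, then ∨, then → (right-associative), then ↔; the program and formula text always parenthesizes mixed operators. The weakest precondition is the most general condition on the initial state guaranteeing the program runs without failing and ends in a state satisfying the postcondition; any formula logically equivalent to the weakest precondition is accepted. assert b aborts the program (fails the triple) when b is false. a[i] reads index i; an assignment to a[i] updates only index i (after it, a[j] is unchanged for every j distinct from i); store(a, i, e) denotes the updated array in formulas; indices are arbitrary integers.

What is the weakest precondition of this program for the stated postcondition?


Working backward. After the program, the postcondition (t + z - 7 ≠ z ↔ p + 2 > 8) → (¬(z + p - 9 < 3)) must hold; in canonical form it is (t ≠ 7 ↔ p > 6) → (¬(p + z < 12)).
Before t := 3*t + 2: (3*t ≠ 5 ↔ p > 6) → (¬(p + z < 12))
Before a[t] := 2*p + 3*t + 3: (3*t ≠ 5 ↔ p > 6) → (¬(p + z < 12))
Before assert p + t - 3 ≤ 7 ∨ a[t] - 2*z - 7 ≤ 2*p + 8: (p + t ≤ 10 ∨ a[t] ≤ 2*p + 2*z + 15) ∧ ((3*t ≠ 5 ↔ p > 6) → (¬(p + z < 12)))
Before a[0] := z: (p + t ≤ 10 ∨ store(a, 0, z)[t] ≤ 2*p + 2*z + 15) ∧ ((3*t ≠ 5 ↔ p > 6) → (¬(p + z < 12)))
Answer: WP = (p + t ≤ 10 ∨ store(a, 0, z)[t] ≤ 2*p + 2*z + 15) ∧ ((3*t ≠ 5 ↔ p > 6) → (¬(p + z < 12)))


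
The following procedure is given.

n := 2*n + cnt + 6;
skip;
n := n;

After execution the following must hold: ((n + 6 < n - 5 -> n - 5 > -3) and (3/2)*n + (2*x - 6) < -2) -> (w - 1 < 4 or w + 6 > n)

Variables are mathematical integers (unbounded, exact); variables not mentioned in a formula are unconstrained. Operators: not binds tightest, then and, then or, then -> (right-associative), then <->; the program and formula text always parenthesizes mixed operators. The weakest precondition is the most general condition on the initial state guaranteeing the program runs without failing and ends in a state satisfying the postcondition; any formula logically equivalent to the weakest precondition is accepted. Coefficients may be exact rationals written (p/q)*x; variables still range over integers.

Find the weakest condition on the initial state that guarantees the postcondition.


Working backward. After the program, the postcondition ((n + 6 < n - 5 -> n - 5 > -3) and (3/2)*n + (2*x - 6) < -2) -> (w - 1 < 4 or w + 6 > n) must hold; in canonical form it is (3/2)*n + 2*x < 4 -> (w < 5 or w > n - 6).
Before n := n: (3/2)*n + 2*x < 4 -> (w < 5 or w > n - 6)
Before skip: (3/2)*n + 2*x < 4 -> (w < 5 or w > n - 6)
Before n := 2*n + cnt + 6: (3/2)*cnt + 3*n + 2*x < -5 -> (w < 5 or w > cnt + 2*n)
Answer: WP = (3/2)*cnt + 3*n + 2*x < -5 -> (w < 5 or w > cnt + 2*n)


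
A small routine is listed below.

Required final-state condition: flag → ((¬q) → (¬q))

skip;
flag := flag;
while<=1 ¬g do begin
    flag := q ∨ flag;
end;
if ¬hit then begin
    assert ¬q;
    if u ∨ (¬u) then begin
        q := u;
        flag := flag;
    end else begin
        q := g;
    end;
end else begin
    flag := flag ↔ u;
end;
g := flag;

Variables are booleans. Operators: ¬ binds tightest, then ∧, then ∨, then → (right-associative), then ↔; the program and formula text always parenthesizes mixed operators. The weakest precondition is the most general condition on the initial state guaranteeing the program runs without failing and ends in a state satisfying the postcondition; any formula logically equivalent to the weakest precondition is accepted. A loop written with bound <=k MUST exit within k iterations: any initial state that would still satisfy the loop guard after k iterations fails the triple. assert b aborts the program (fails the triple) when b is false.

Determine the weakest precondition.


Working backward. After the program, the postcondition flag → ((¬q) → (¬q)) must hold; in canonical form it is true.
Before g := flag: true
Then branch requires ¬q; else branch requires true.
Before the if: (¬hit) → (¬q)
Before the loop (bound <=1), unroll the exhaustion recursion (WP_0 = exit-now case; WP_j = one more guarded iteration, up to j = 1):
  WP_0: g ∧ ((¬hit) → (¬q))
  WP_1: ((¬g) → (g ∧ ((¬hit) → (¬q)))) ∧ (g → ((¬hit) → (¬q)))
So before the loop: ((¬g) → (g ∧ ((¬hit) → (¬q)))) ∧ (g → ((¬hit) → (¬q)))
Before flag := flag: ((¬g) → (g ∧ ((¬hit) → (¬q)))) ∧ (g → ((¬hit) → (¬q)))
Before skip: ((¬g) → (g ∧ ((¬hit) → (¬q)))) ∧ (g → ((¬hit) → (¬q)))
Answer: WP = ((¬g) → (g ∧ ((¬hit) → (¬q)))) ∧ (g → ((¬hit) → (¬q)))


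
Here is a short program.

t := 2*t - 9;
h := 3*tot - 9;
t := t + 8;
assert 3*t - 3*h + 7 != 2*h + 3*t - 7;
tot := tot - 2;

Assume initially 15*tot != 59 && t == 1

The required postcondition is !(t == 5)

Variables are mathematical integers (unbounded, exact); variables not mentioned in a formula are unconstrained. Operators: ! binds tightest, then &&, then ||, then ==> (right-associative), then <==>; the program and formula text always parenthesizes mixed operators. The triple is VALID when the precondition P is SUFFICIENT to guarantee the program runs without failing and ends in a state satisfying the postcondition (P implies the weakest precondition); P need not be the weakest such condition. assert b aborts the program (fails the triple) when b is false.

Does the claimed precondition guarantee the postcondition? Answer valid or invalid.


Working backward. After the program, !(t == 5) must hold.
Before tot := tot - 2: !(t == 5)
Before assert 3*t - 3*h + 7 != 2*h + 3*t - 7: 5*h != 14 && (!(t == 5))
Before t := t + 8: 5*h != 14 && (!(t == -3))
Before h := 3*tot - 9: 15*tot != 59 && (!(t == -3))
Before t := 2*t - 9: 15*tot != 59 && (!(2*t == 6))
The weakest precondition is 15*tot != 59 && (!(2*t == 6)).
Check whether 15*tot != 59 && t == 1 implies it.
Every state satisfying the precondition satisfies the weakest precondition: the implication holds.
Answer: valid


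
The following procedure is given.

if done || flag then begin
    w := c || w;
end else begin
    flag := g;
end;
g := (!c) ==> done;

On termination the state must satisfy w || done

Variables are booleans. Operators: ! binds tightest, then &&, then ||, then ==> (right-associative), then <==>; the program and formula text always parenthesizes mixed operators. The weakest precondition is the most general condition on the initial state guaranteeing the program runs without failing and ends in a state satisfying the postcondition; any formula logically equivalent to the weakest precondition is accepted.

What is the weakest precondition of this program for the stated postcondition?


Working backward. After the program, w || done must hold.
Before g := (!c) ==> done: w || done
Then branch requires c || w || done; else branch requires w || done.
Before the if: ((done || flag) ==> (c || w || done)) && ((!(done || flag)) ==> (w || done))
Answer: WP = ((done || flag) ==> (c || w || done)) && ((!(done || flag)) ==> (w || done))


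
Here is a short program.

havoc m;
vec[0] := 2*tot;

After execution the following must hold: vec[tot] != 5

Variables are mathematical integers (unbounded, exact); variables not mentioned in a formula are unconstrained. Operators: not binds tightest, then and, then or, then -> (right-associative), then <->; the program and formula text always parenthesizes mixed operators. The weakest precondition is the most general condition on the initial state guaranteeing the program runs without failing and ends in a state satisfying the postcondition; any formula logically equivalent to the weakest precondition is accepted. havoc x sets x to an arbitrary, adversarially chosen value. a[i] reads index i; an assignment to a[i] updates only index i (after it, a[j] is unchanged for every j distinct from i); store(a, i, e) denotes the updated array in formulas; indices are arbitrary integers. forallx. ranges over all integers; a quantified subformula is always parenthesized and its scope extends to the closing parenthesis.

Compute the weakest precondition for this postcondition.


Working backward. After the program, vec[tot] != 5 must hold.
Before vec[0] := 2*tot: store(vec, 0, 2*tot)[tot] != 5
Before havoc m: store(vec, 0, 2*tot)[tot] != 5
Answer: WP = store(vec, 0, 2*tot)[tot] != 5


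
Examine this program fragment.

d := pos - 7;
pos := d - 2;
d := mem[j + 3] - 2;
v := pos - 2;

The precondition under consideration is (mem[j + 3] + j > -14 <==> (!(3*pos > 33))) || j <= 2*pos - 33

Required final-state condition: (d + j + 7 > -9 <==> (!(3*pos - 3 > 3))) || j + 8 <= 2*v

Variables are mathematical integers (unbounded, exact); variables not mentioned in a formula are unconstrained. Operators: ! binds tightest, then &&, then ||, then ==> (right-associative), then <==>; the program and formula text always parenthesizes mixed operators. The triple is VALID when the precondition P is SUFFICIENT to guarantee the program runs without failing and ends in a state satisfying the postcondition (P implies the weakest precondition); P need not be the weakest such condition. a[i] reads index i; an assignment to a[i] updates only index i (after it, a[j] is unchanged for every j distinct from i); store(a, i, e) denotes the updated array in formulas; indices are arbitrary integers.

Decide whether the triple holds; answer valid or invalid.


Working backward. After the program, the postcondition (d + j + 7 > -9 <==> (!(3*pos - 3 > 3))) || j + 8 <= 2*v must hold; in canonical form it is (d + j > -16 <==> (!(3*pos > 6))) || j <= 2*v - 8.
Before v := pos - 2: (d + j > -16 <==> (!(3*pos > 6))) || j <= 2*pos - 12
Before d := mem[j + 3] - 2: (mem[j + 3] + j > -14 <==> (!(3*pos > 6))) || j <= 2*pos - 12
Before pos := d - 2: (mem[j + 3] + j > -14 <==> (!(3*d > 12))) || j <= 2*d - 16
Before d := pos - 7: (mem[j + 3] + j > -14 <==> (!(3*pos > 33))) || j <= 2*pos - 30
The weakest precondition is (mem[j + 3] + j > -14 <==> (!(3*pos > 33))) || j <= 2*pos - 30.
Check whether (mem[j + 3] + j > -14 <==> (!(3*pos > 33))) || j <= 2*pos - 33 implies it.
Every state satisfying the precondition satisfies the weakest precondition: the implication holds.
Answer: valid


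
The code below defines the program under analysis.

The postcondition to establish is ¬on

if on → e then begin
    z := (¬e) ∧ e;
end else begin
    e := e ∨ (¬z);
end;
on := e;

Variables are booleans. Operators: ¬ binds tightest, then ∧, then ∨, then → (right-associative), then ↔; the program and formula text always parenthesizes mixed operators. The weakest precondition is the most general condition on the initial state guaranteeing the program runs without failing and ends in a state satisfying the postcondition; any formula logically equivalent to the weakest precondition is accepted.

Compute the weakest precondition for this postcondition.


Working backward. After the program, ¬on must hold.
Before on := e: ¬e
Then branch requires ¬e; else branch requires ¬(e ∨ (¬z)).
Before the if: ((on → e) → (¬e)) ∧ ((¬(on → e)) → (¬(e ∨ (¬z))))
Answer: WP = ((on → e) → (¬e)) ∧ ((¬(on → e)) → (¬(e ∨ (¬z))))


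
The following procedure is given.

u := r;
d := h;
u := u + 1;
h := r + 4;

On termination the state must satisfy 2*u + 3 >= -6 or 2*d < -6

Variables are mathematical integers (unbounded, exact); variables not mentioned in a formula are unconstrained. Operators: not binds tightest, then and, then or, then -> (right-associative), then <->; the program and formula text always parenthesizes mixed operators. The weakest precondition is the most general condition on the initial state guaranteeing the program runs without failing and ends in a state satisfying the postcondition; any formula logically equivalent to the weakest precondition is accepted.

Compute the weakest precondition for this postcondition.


Working backward. After the program, the postcondition 2*u + 3 >= -6 or 2*d < -6 must hold; in canonical form it is 2*u >= -9 or 2*d < -6.
Before h := r + 4: 2*u >= -9 or 2*d < -6
Before u := u + 1: 2*u >= -11 or 2*d < -6
Before d := h: 2*u >= -11 or 2*h < -6
Before u := r: 2*r >= -11 or 2*h < -6
Answer: WP = 2*r >= -11 or 2*h < -6


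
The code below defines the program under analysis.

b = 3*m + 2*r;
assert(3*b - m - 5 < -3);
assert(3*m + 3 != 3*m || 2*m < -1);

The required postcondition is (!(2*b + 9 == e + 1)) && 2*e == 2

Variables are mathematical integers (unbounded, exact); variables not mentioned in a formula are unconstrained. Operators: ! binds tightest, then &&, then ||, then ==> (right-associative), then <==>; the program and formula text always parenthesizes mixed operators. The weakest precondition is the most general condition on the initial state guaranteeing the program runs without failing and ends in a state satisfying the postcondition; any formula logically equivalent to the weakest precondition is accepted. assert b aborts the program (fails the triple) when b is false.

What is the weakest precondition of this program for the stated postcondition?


Working backward. After the program, the postcondition (!(2*b + 9 == e + 1)) && 2*e == 2 must hold; in canonical form it is (!(2*b == e - 8)) && 2*e == 2.
Before assert 3*m + 3 != 3*m || 2*m < -1: (!(2*b == e - 8)) && 2*e == 2
Before assert 3*b - m - 5 < -3: 3*b < m + 2 && (!(2*b == e - 8)) && 2*e == 2
Before b := 3*m + 2*r: 8*m + 6*r < 2 && (!(6*m + 4*r == e - 8)) && 2*e == 2
Answer: WP = 8*m + 6*r < 2 && (!(6*m + 4*r == e - 8)) && 2*e == 2


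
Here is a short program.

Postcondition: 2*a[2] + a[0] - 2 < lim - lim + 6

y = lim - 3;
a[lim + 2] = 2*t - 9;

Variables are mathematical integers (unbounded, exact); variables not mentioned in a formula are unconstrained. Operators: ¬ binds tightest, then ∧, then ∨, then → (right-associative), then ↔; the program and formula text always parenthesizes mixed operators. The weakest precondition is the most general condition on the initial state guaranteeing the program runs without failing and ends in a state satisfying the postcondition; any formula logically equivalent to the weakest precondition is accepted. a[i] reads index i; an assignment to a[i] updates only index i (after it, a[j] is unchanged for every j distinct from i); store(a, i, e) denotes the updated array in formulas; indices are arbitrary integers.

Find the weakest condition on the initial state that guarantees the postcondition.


Working backward. After the program, the postcondition 2*a[2] + a[0] - 2 < lim - lim + 6 must hold; in canonical form it is a[0] + 2*a[2] < 8.
Before a[lim + 2] := 2*t - 9: store(a, lim + 2, 2*t - 9)[0] + 2*store(a, lim + 2, 2*t - 9)[2] < 8
Before y := lim - 3: store(a, lim + 2, 2*t - 9)[0] + 2*store(a, lim + 2, 2*t - 9)[2] < 8
Answer: WP = store(a, lim + 2, 2*t - 9)[0] + 2*store(a, lim + 2, 2*t - 9)[2] < 8
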